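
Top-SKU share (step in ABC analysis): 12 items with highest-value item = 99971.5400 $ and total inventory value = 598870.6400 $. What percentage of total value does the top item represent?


Top item = 99971.5400
Total = 598870.6400
Percentage = 99971.5400 / 598870.6400 * 100 = 16.6933

16.6933%


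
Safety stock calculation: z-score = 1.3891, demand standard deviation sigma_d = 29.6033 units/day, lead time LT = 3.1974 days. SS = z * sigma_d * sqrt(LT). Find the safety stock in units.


sqrt(LT) = sqrt(3.1974) = 1.7881
SS = 1.3891 * 29.6033 * 1.7881 = 73.5313

73.5313 units


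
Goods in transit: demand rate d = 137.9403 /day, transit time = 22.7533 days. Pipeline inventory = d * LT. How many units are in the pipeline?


Pipeline = 137.9403 * 22.7533 = 3138.5970

3138.5970 units


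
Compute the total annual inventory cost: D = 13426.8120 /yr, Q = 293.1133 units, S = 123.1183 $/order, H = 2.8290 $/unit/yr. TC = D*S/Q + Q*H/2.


Ordering cost = D*S/Q = 5639.7518
Holding cost = Q*H/2 = 414.6088
TC = 5639.7518 + 414.6088 = 6054.3606

6054.3606 $/yr


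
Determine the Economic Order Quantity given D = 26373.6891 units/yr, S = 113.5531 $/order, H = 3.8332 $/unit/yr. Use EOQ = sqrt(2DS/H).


2*D*S = 2 * 26373.6891 * 113.5531 = 5989628.3115
2*D*S/H = 1562566.0836
EOQ = sqrt(1562566.0836) = 1250.0264

1250.0264 units


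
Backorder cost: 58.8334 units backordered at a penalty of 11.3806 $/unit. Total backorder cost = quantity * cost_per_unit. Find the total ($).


Total = 58.8334 * 11.3806 = 669.5594

669.5594 $


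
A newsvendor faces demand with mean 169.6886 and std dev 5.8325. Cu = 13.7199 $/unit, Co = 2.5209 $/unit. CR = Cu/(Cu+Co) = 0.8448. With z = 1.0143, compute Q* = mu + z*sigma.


CR = Cu/(Cu+Co) = 13.7199/(13.7199+2.5209) = 0.8448
z = 1.0143
Q* = 169.6886 + 1.0143 * 5.8325 = 175.6045

175.6045 units


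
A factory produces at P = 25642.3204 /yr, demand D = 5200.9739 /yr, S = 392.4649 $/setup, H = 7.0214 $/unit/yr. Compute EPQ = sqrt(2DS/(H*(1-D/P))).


1 - D/P = 1 - 0.2028 = 0.7972
H*(1-D/P) = 5.5973
2DS = 4082399.4031
EPQ = sqrt(729356.0660) = 854.0235

854.0235 units


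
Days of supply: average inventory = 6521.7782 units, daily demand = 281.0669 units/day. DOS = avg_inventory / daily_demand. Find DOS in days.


DOS = 6521.7782 / 281.0669 = 23.2037

23.2037 days


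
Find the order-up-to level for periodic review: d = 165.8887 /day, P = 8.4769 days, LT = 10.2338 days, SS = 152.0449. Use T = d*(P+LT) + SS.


P + LT = 18.7107
d*(P+LT) = 165.8887 * 18.7107 = 3103.8937
T = 3103.8937 + 152.0449 = 3255.9386

3255.9386 units


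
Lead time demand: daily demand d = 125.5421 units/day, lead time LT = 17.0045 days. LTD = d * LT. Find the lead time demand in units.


LTD = 125.5421 * 17.0045 = 2134.7806

2134.7806 units


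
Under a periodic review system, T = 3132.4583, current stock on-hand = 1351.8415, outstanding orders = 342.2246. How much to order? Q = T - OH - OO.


Inventory position = OH + OO = 1351.8415 + 342.2246 = 1694.0661
Q = 3132.4583 - 1694.0661 = 1438.3922

1438.3922 units


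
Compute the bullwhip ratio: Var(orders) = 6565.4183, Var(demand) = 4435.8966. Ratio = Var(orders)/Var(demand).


BW = 6565.4183 / 4435.8966 = 1.4801

1.4801


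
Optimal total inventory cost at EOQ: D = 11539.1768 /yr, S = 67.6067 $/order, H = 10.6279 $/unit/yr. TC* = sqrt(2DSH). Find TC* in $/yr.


2*D*S*H = 16582195.0923
TC* = sqrt(16582195.0923) = 4072.1241

4072.1241 $/yr


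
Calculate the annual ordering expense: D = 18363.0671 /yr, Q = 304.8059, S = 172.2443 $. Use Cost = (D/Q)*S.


Number of orders = D/Q = 60.2451
Cost = 60.2451 * 172.2443 = 10376.8780

10376.8780 $/yr


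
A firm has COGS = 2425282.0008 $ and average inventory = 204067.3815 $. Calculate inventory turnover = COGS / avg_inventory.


Turnover = 2425282.0008 / 204067.3815 = 11.8847

11.8847


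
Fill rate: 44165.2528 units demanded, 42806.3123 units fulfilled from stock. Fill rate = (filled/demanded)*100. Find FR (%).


FR = 42806.3123 / 44165.2528 * 100 = 96.9231

96.9231%


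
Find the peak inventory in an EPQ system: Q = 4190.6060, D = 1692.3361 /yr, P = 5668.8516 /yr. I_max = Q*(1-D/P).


D/P = 0.2985
1 - D/P = 0.7015
I_max = 4190.6060 * 0.7015 = 2939.5742

2939.5742 units


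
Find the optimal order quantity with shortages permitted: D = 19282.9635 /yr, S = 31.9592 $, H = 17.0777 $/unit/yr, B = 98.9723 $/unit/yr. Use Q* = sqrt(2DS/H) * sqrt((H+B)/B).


sqrt(2DS/H) = 268.6489
sqrt((H+B)/B) = 1.0828
Q* = 268.6489 * 1.0828 = 290.9048

290.9048 units


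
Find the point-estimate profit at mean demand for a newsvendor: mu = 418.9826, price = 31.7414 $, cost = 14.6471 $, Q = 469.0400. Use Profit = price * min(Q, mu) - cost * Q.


Sales at mu = min(469.0400, 418.9826) = 418.9826
Revenue = 31.7414 * 418.9826 = 13299.0943
Total cost = 14.6471 * 469.0400 = 6870.0758
Profit = 13299.0943 - 6870.0758 = 6429.0185

6429.0185 $


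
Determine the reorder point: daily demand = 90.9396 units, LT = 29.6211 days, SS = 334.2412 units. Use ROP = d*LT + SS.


d*LT = 90.9396 * 29.6211 = 2693.7310
ROP = 2693.7310 + 334.2412 = 3027.9722

3027.9722 units


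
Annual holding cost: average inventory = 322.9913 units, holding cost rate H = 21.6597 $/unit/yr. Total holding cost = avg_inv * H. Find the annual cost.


Cost = 322.9913 * 21.6597 = 6995.8947

6995.8947 $/yr


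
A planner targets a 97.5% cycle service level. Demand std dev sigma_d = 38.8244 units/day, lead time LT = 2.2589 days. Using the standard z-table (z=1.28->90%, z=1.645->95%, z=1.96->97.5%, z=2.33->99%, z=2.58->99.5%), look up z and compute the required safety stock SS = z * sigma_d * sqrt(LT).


From the table, SL = 97.5% corresponds to z = 1.96
sqrt(LT) = sqrt(2.2589) = 1.5030
SS = 1.96 * 38.8244 * 1.5030 = 114.3693

114.3693 units


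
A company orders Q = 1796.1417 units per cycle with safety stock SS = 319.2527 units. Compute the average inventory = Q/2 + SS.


Q/2 = 898.0708
Avg = 898.0708 + 319.2527 = 1217.3236

1217.3236 units


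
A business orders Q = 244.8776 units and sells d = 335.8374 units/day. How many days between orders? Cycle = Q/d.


Cycle = 244.8776 / 335.8374 = 0.7292

0.7292 days


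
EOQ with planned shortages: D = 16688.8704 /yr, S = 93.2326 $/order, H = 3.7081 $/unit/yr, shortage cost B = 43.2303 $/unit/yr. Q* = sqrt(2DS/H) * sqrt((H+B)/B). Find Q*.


sqrt(2DS/H) = 916.0868
sqrt((H+B)/B) = 1.0420
Q* = 916.0868 * 1.0420 = 954.5675

954.5675 units


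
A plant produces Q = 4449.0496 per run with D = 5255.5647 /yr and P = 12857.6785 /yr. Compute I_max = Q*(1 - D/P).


D/P = 0.4087
1 - D/P = 0.5913
I_max = 4449.0496 * 0.5913 = 2630.5045

2630.5045 units


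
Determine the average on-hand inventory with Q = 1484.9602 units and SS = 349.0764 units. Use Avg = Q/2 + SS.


Q/2 = 742.4801
Avg = 742.4801 + 349.0764 = 1091.5565

1091.5565 units


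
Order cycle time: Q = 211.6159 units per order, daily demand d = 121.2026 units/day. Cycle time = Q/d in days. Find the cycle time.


Cycle = 211.6159 / 121.2026 = 1.7460

1.7460 days


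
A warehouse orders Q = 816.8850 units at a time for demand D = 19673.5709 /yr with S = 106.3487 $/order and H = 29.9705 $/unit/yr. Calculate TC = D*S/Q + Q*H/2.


Ordering cost = D*S/Q = 2561.2647
Holding cost = Q*H/2 = 12241.2259
TC = 2561.2647 + 12241.2259 = 14802.4906

14802.4906 $/yr


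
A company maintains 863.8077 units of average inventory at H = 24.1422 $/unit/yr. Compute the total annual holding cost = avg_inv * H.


Cost = 863.8077 * 24.1422 = 20854.2183

20854.2183 $/yr


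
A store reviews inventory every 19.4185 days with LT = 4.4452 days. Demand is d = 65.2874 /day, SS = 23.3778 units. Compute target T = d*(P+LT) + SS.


P + LT = 23.8637
d*(P+LT) = 65.2874 * 23.8637 = 1557.9989
T = 1557.9989 + 23.3778 = 1581.3767

1581.3767 units


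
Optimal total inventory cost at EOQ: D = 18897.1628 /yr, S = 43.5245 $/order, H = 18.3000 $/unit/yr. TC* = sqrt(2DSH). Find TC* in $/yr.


2*D*S*H = 30103117.9798
TC* = sqrt(30103117.9798) = 5486.6308

5486.6308 $/yr


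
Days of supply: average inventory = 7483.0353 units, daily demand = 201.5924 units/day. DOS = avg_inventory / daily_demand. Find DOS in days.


DOS = 7483.0353 / 201.5924 = 37.1196

37.1196 days


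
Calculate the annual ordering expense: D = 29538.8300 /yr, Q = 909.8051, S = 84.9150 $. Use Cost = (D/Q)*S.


Number of orders = D/Q = 32.4672
Cost = 32.4672 * 84.9150 = 2756.9528

2756.9528 $/yr


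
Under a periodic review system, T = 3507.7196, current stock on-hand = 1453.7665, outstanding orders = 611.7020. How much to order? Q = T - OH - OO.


Inventory position = OH + OO = 1453.7665 + 611.7020 = 2065.4685
Q = 3507.7196 - 2065.4685 = 1442.2511

1442.2511 units


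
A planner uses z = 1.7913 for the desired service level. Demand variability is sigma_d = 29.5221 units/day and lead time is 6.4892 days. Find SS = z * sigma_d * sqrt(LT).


sqrt(LT) = sqrt(6.4892) = 2.5474
SS = 1.7913 * 29.5221 * 2.5474 = 134.7135

134.7135 units


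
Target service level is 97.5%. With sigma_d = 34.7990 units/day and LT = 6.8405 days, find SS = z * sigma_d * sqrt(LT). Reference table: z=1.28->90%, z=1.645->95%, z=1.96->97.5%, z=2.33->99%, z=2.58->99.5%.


From the table, SL = 97.5% corresponds to z = 1.96
sqrt(LT) = sqrt(6.8405) = 2.6154
SS = 1.96 * 34.7990 * 2.6154 = 178.3885

178.3885 units


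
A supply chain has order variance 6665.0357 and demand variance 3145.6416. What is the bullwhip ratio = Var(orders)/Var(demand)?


BW = 6665.0357 / 3145.6416 = 2.1188

2.1188


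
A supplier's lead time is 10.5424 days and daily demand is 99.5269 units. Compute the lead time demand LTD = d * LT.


LTD = 99.5269 * 10.5424 = 1049.2524

1049.2524 units


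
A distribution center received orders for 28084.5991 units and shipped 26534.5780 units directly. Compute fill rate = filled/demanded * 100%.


FR = 26534.5780 / 28084.5991 * 100 = 94.4809

94.4809%


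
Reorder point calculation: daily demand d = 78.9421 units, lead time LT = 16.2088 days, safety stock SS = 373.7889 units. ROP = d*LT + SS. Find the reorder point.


d*LT = 78.9421 * 16.2088 = 1279.5567
ROP = 1279.5567 + 373.7889 = 1653.3456

1653.3456 units


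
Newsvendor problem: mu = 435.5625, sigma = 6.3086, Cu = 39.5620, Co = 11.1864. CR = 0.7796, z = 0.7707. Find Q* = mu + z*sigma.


CR = Cu/(Cu+Co) = 39.5620/(39.5620+11.1864) = 0.7796
z = 0.7707
Q* = 435.5625 + 0.7707 * 6.3086 = 440.4245

440.4245 units


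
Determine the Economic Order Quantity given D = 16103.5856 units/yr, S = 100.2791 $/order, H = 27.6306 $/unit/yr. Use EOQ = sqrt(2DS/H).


2*D*S = 2 * 16103.5856 * 100.2791 = 3229706.1415
2*D*S/H = 116888.7444
EOQ = sqrt(116888.7444) = 341.8900

341.8900 units


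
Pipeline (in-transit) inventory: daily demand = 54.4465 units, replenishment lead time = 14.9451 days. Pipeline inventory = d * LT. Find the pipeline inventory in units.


Pipeline = 54.4465 * 14.9451 = 813.7084

813.7084 units


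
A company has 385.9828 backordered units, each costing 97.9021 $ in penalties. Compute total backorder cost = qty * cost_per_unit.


Total = 385.9828 * 97.9021 = 37788.5267

37788.5267 $


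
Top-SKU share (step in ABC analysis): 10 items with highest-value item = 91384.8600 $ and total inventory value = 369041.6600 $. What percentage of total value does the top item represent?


Top item = 91384.8600
Total = 369041.6600
Percentage = 91384.8600 / 369041.6600 * 100 = 24.7627

24.7627%


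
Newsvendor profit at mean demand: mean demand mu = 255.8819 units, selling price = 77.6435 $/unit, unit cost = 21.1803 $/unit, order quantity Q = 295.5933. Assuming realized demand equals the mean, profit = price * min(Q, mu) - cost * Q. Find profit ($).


Sales at mu = min(295.5933, 255.8819) = 255.8819
Revenue = 77.6435 * 255.8819 = 19867.5663
Total cost = 21.1803 * 295.5933 = 6260.7548
Profit = 19867.5663 - 6260.7548 = 13606.8115

13606.8115 $


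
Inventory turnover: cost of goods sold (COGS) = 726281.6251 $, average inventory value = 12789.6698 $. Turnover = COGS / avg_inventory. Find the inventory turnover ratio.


Turnover = 726281.6251 / 12789.6698 = 56.7866

56.7866


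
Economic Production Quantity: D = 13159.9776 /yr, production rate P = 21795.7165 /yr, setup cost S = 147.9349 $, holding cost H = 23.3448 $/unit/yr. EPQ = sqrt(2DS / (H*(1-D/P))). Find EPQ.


1 - D/P = 1 - 0.6038 = 0.3962
H*(1-D/P) = 9.2495
2DS = 3893639.9405
EPQ = sqrt(420956.5563) = 648.8116

648.8116 units


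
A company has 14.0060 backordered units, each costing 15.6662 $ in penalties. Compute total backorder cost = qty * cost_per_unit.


Total = 14.0060 * 15.6662 = 219.4208

219.4208 $


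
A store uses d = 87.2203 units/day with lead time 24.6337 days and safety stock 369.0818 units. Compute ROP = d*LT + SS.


d*LT = 87.2203 * 24.6337 = 2148.5587
ROP = 2148.5587 + 369.0818 = 2517.6405

2517.6405 units


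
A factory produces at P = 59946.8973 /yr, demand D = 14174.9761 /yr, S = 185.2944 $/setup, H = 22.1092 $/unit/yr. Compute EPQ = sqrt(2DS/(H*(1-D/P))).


1 - D/P = 1 - 0.2365 = 0.7635
H*(1-D/P) = 16.8813
2DS = 5253087.3829
EPQ = sqrt(311178.2007) = 557.8335

557.8335 units


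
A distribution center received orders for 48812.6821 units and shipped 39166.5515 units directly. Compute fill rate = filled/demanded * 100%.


FR = 39166.5515 / 48812.6821 * 100 = 80.2385

80.2385%


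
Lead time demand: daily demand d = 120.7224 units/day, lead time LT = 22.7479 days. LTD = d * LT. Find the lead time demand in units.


LTD = 120.7224 * 22.7479 = 2746.1811

2746.1811 units


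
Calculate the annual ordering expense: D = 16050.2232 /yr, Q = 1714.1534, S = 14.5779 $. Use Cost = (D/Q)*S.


Number of orders = D/Q = 9.3634
Cost = 9.3634 * 14.5779 = 136.4980

136.4980 $/yr


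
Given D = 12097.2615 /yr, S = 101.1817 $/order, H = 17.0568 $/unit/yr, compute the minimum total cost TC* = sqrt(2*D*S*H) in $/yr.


2*D*S*H = 41755779.2937
TC* = sqrt(41755779.2937) = 6461.8712

6461.8712 $/yr


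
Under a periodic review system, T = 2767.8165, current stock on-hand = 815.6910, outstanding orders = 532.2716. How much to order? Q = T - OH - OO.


Inventory position = OH + OO = 815.6910 + 532.2716 = 1347.9626
Q = 2767.8165 - 1347.9626 = 1419.8539

1419.8539 units


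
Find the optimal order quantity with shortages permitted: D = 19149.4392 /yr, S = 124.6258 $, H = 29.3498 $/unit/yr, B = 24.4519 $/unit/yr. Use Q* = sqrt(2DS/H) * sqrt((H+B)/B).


sqrt(2DS/H) = 403.2686
sqrt((H+B)/B) = 1.4833
Q* = 403.2686 * 1.4833 = 598.1858

598.1858 units


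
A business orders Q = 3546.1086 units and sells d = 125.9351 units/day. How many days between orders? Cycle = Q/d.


Cycle = 3546.1086 / 125.9351 = 28.1582

28.1582 days


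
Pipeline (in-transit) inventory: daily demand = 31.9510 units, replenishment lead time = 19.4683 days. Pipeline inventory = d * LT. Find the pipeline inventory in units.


Pipeline = 31.9510 * 19.4683 = 622.0317

622.0317 units


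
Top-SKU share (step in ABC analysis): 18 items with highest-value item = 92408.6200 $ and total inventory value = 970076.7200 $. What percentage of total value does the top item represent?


Top item = 92408.6200
Total = 970076.7200
Percentage = 92408.6200 / 970076.7200 * 100 = 9.5259

9.5259%


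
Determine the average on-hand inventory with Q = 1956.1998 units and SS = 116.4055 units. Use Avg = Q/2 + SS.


Q/2 = 978.0999
Avg = 978.0999 + 116.4055 = 1094.5054

1094.5054 units


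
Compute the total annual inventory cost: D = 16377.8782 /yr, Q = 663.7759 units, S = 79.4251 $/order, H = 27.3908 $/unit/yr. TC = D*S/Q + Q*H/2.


Ordering cost = D*S/Q = 1959.7196
Holding cost = Q*H/2 = 9090.6765
TC = 1959.7196 + 9090.6765 = 11050.3960

11050.3960 $/yr


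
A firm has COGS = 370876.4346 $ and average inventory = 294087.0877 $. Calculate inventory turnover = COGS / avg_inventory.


Turnover = 370876.4346 / 294087.0877 = 1.2611

1.2611


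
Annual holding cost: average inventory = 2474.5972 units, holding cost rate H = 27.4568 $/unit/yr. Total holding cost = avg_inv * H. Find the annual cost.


Cost = 2474.5972 * 27.4568 = 67944.5204

67944.5204 $/yr


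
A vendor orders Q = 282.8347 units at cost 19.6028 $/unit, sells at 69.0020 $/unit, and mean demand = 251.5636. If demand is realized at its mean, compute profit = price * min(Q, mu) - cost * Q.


Sales at mu = min(282.8347, 251.5636) = 251.5636
Revenue = 69.0020 * 251.5636 = 17358.3915
Total cost = 19.6028 * 282.8347 = 5544.3521
Profit = 17358.3915 - 5544.3521 = 11814.0395

11814.0395 $


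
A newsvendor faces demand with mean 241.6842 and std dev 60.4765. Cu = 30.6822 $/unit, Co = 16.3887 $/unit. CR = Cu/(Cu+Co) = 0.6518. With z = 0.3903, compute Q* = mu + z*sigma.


CR = Cu/(Cu+Co) = 30.6822/(30.6822+16.3887) = 0.6518
z = 0.3903
Q* = 241.6842 + 0.3903 * 60.4765 = 265.2882

265.2882 units


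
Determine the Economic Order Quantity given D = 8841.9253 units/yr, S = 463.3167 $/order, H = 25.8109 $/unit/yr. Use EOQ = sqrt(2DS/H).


2*D*S = 2 * 8841.9253 * 463.3167 = 8193223.3033
2*D*S/H = 317432.6855
EOQ = sqrt(317432.6855) = 563.4116

563.4116 units


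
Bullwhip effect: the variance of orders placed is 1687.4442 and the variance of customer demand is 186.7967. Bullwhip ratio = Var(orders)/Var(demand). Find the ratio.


BW = 1687.4442 / 186.7967 = 9.0336

9.0336


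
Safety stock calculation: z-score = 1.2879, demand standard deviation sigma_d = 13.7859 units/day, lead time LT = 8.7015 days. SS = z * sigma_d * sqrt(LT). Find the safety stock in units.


sqrt(LT) = sqrt(8.7015) = 2.9498
SS = 1.2879 * 13.7859 * 2.9498 = 52.3738

52.3738 units


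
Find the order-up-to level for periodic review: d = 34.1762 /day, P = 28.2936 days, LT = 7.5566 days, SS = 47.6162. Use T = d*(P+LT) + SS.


P + LT = 35.8502
d*(P+LT) = 34.1762 * 35.8502 = 1225.2236
T = 1225.2236 + 47.6162 = 1272.8398

1272.8398 units


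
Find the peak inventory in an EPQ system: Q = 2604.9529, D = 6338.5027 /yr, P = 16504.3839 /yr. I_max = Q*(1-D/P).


D/P = 0.3840
1 - D/P = 0.6160
I_max = 2604.9529 * 0.6160 = 1604.5217

1604.5217 units


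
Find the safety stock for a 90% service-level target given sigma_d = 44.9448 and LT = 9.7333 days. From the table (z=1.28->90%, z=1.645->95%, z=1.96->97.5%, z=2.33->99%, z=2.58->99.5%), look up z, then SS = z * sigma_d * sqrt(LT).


From the table, SL = 90% corresponds to z = 1.28
sqrt(LT) = sqrt(9.7333) = 3.1198
SS = 1.28 * 44.9448 * 3.1198 = 179.4814

179.4814 units


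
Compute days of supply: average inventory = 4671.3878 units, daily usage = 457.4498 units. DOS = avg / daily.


DOS = 4671.3878 / 457.4498 = 10.2118

10.2118 days


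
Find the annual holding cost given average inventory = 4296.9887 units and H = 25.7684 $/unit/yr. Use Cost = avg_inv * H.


Cost = 4296.9887 * 25.7684 = 110726.5236

110726.5236 $/yr


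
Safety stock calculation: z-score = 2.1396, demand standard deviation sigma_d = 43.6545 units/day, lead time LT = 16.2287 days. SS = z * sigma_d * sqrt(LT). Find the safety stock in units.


sqrt(LT) = sqrt(16.2287) = 4.0285
SS = 2.1396 * 43.6545 * 4.0285 = 376.2734

376.2734 units


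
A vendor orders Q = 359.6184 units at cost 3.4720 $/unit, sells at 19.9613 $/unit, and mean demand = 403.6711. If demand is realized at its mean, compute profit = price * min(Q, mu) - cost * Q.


Sales at mu = min(359.6184, 403.6711) = 359.6184
Revenue = 19.9613 * 359.6184 = 7178.4508
Total cost = 3.4720 * 359.6184 = 1248.5951
Profit = 7178.4508 - 1248.5951 = 5929.8557

5929.8557 $


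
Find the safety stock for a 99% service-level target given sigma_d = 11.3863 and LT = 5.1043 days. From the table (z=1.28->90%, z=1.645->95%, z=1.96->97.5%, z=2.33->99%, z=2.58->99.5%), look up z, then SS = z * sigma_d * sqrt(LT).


From the table, SL = 99% corresponds to z = 2.33
sqrt(LT) = sqrt(5.1043) = 2.2593
SS = 2.33 * 11.3863 * 2.2593 = 59.9386

59.9386 units


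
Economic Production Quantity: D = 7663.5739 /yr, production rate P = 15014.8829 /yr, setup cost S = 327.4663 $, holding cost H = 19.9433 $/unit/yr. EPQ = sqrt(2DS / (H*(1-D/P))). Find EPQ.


1 - D/P = 1 - 0.5104 = 0.4896
H*(1-D/P) = 9.7643
2DS = 5019124.3796
EPQ = sqrt(514029.6937) = 716.9586

716.9586 units


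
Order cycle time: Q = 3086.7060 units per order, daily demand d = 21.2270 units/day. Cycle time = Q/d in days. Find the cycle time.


Cycle = 3086.7060 / 21.2270 = 145.4141

145.4141 days


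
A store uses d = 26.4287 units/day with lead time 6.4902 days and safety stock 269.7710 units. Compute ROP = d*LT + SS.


d*LT = 26.4287 * 6.4902 = 171.5275
ROP = 171.5275 + 269.7710 = 441.2985

441.2985 units


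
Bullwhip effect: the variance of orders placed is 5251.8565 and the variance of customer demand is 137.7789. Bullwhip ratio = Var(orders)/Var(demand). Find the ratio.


BW = 5251.8565 / 137.7789 = 38.1180

38.1180


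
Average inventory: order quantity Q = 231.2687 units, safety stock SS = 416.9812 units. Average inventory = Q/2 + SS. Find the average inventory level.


Q/2 = 115.6343
Avg = 115.6343 + 416.9812 = 532.6155

532.6155 units


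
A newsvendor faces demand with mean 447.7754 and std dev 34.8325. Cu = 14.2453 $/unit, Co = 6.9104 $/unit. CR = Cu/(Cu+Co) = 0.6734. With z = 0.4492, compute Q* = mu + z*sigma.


CR = Cu/(Cu+Co) = 14.2453/(14.2453+6.9104) = 0.6734
z = 0.4492
Q* = 447.7754 + 0.4492 * 34.8325 = 463.4222

463.4222 units


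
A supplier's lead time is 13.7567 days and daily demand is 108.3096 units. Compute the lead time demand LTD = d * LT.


LTD = 108.3096 * 13.7567 = 1489.9827

1489.9827 units


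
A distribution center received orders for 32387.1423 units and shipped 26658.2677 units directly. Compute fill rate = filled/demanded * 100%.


FR = 26658.2677 / 32387.1423 * 100 = 82.3113

82.3113%


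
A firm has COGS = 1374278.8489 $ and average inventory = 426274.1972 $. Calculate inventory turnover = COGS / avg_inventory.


Turnover = 1374278.8489 / 426274.1972 = 3.2239

3.2239


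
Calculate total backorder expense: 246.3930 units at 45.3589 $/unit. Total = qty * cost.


Total = 246.3930 * 45.3589 = 11176.1154

11176.1154 $


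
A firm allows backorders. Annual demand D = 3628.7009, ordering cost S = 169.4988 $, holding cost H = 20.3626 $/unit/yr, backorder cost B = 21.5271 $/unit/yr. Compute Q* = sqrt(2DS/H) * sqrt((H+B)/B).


sqrt(2DS/H) = 245.7861
sqrt((H+B)/B) = 1.3950
Q* = 245.7861 * 1.3950 = 342.8610

342.8610 units


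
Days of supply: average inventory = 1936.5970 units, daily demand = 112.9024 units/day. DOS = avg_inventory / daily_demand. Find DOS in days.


DOS = 1936.5970 / 112.9024 = 17.1528

17.1528 days


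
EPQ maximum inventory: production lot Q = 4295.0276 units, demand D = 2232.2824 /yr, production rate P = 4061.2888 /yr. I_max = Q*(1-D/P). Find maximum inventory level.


D/P = 0.5496
1 - D/P = 0.4504
I_max = 4295.0276 * 0.4504 = 1934.2710

1934.2710 units


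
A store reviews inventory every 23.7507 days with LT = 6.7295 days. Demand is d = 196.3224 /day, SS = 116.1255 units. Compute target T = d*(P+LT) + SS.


P + LT = 30.4802
d*(P+LT) = 196.3224 * 30.4802 = 5983.9460
T = 5983.9460 + 116.1255 = 6100.0715

6100.0715 units


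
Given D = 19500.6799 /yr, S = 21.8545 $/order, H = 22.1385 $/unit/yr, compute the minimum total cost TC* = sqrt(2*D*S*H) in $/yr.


2*D*S*H = 18869865.9881
TC* = sqrt(18869865.9881) = 4343.9459

4343.9459 $/yr


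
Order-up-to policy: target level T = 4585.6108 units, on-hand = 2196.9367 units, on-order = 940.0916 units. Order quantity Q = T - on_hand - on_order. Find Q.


Inventory position = OH + OO = 2196.9367 + 940.0916 = 3137.0283
Q = 4585.6108 - 3137.0283 = 1448.5825

1448.5825 units


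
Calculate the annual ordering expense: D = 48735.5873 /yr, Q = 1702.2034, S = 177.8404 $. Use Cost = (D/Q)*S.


Number of orders = D/Q = 28.6309
Cost = 28.6309 * 177.8404 = 5091.7278

5091.7278 $/yr


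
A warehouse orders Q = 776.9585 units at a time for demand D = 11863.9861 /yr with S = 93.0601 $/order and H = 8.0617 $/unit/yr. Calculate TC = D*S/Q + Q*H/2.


Ordering cost = D*S/Q = 1421.0073
Holding cost = Q*H/2 = 3131.8032
TC = 1421.0073 + 3131.8032 = 4552.8105

4552.8105 $/yr


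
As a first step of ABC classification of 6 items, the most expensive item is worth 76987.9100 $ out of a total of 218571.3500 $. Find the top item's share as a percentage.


Top item = 76987.9100
Total = 218571.3500
Percentage = 76987.9100 / 218571.3500 * 100 = 35.2232

35.2232%


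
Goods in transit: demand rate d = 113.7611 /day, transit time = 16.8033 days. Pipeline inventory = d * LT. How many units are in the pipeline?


Pipeline = 113.7611 * 16.8033 = 1911.5619

1911.5619 units


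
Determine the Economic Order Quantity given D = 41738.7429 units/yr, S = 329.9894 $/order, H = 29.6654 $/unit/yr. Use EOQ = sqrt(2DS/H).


2*D*S = 2 * 41738.7429 * 329.9894 = 27546685.4527
2*D*S/H = 928579.6063
EOQ = sqrt(928579.6063) = 963.6284

963.6284 units


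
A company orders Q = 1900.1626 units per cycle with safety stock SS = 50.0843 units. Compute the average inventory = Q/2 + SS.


Q/2 = 950.0813
Avg = 950.0813 + 50.0843 = 1000.1656

1000.1656 units


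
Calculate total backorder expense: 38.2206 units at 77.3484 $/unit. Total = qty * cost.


Total = 38.2206 * 77.3484 = 2956.3023

2956.3023 $


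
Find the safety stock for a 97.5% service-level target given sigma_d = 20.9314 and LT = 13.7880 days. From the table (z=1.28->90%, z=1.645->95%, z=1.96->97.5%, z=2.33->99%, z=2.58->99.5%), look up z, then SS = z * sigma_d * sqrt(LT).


From the table, SL = 97.5% corresponds to z = 1.96
sqrt(LT) = sqrt(13.7880) = 3.7132
SS = 1.96 * 20.9314 * 3.7132 = 152.3369

152.3369 units


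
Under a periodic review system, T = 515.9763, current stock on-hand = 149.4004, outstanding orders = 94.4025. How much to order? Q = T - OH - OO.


Inventory position = OH + OO = 149.4004 + 94.4025 = 243.8029
Q = 515.9763 - 243.8029 = 272.1734

272.1734 units


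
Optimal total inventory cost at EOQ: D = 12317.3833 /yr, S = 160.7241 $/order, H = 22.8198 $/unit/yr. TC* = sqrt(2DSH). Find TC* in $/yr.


2*D*S*H = 90352731.8770
TC* = sqrt(90352731.8770) = 9505.4054

9505.4054 $/yr


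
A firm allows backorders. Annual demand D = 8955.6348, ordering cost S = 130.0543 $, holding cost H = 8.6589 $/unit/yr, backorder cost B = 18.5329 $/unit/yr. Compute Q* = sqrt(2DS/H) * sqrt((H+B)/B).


sqrt(2DS/H) = 518.6736
sqrt((H+B)/B) = 1.2113
Q* = 518.6736 * 1.2113 = 628.2630

628.2630 units


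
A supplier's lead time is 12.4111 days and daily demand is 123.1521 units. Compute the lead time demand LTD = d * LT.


LTD = 123.1521 * 12.4111 = 1528.4530

1528.4530 units


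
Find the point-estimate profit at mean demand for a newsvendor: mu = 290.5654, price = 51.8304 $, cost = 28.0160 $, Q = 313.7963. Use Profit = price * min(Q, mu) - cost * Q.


Sales at mu = min(313.7963, 290.5654) = 290.5654
Revenue = 51.8304 * 290.5654 = 15060.1209
Total cost = 28.0160 * 313.7963 = 8791.3171
Profit = 15060.1209 - 8791.3171 = 6268.8038

6268.8038 $


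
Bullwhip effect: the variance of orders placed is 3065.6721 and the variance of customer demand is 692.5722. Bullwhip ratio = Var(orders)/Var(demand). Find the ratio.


BW = 3065.6721 / 692.5722 = 4.4265

4.4265


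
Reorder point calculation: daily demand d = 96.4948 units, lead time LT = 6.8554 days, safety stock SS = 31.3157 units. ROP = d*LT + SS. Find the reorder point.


d*LT = 96.4948 * 6.8554 = 661.5105
ROP = 661.5105 + 31.3157 = 692.8262

692.8262 units


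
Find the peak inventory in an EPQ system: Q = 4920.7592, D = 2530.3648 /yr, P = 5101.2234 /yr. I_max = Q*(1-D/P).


D/P = 0.4960
1 - D/P = 0.5040
I_max = 4920.7592 * 0.5040 = 2479.9102

2479.9102 units


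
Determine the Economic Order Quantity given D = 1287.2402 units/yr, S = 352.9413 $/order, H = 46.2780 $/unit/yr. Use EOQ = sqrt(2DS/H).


2*D*S = 2 * 1287.2402 * 352.9413 = 908640.4592
2*D*S/H = 19634.3934
EOQ = sqrt(19634.3934) = 140.1228

140.1228 units


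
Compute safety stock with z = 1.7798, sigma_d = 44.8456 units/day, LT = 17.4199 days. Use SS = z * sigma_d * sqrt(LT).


sqrt(LT) = sqrt(17.4199) = 4.1737
SS = 1.7798 * 44.8456 * 4.1737 = 333.1301

333.1301 units


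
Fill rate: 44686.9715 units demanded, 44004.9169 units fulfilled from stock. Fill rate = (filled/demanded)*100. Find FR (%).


FR = 44004.9169 / 44686.9715 * 100 = 98.4737

98.4737%


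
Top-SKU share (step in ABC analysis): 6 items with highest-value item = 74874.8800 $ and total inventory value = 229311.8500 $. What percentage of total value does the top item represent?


Top item = 74874.8800
Total = 229311.8500
Percentage = 74874.8800 / 229311.8500 * 100 = 32.6520

32.6520%


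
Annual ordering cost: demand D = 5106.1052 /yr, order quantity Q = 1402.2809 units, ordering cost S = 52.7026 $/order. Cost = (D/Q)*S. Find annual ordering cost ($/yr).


Number of orders = D/Q = 3.6413
Cost = 3.6413 * 52.7026 = 191.9052

191.9052 $/yr


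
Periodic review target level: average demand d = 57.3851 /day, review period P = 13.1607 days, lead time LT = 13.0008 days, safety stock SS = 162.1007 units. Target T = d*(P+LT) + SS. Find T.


P + LT = 26.1615
d*(P+LT) = 57.3851 * 26.1615 = 1501.2803
T = 1501.2803 + 162.1007 = 1663.3810

1663.3810 units


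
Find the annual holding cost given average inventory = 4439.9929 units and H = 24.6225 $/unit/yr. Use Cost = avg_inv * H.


Cost = 4439.9929 * 24.6225 = 109323.7252

109323.7252 $/yr


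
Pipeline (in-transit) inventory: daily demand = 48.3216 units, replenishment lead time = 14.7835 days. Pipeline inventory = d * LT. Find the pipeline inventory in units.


Pipeline = 48.3216 * 14.7835 = 714.3624

714.3624 units


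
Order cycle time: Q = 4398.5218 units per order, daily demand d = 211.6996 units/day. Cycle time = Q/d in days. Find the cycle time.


Cycle = 4398.5218 / 211.6996 = 20.7772

20.7772 days


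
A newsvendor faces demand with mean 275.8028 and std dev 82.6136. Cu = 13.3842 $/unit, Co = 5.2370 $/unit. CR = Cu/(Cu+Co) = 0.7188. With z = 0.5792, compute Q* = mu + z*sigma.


CR = Cu/(Cu+Co) = 13.3842/(13.3842+5.2370) = 0.7188
z = 0.5792
Q* = 275.8028 + 0.5792 * 82.6136 = 323.6526

323.6526 units


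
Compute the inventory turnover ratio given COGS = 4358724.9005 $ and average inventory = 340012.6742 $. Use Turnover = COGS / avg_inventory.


Turnover = 4358724.9005 / 340012.6742 = 12.8193

12.8193


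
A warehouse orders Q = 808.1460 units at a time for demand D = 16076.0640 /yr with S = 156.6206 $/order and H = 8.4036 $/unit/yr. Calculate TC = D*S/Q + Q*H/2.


Ordering cost = D*S/Q = 3115.5791
Holding cost = Q*H/2 = 3395.6679
TC = 3115.5791 + 3395.6679 = 6511.2470

6511.2470 $/yr


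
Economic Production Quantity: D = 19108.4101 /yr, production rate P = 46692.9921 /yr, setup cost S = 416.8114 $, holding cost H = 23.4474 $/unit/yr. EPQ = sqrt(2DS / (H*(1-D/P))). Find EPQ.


1 - D/P = 1 - 0.4092 = 0.5908
H*(1-D/P) = 13.8519
2DS = 15929206.3311
EPQ = sqrt(1149965.3181) = 1072.3644

1072.3644 units


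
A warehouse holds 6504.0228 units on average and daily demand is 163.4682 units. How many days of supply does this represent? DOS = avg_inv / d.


DOS = 6504.0228 / 163.4682 = 39.7877

39.7877 days


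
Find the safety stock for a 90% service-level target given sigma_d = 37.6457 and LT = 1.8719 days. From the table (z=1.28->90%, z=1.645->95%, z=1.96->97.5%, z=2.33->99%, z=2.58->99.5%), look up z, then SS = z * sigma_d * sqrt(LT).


From the table, SL = 90% corresponds to z = 1.28
sqrt(LT) = sqrt(1.8719) = 1.3682
SS = 1.28 * 37.6457 * 1.3682 = 65.9275

65.9275 units


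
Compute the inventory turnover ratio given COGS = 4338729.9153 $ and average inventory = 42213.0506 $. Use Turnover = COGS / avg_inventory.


Turnover = 4338729.9153 / 42213.0506 = 102.7817

102.7817


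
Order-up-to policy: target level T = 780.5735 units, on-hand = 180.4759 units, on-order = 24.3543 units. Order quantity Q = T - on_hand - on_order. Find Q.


Inventory position = OH + OO = 180.4759 + 24.3543 = 204.8302
Q = 780.5735 - 204.8302 = 575.7433

575.7433 units


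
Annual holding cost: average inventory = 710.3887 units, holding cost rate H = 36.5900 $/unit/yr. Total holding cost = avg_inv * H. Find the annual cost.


Cost = 710.3887 * 36.5900 = 25993.1225

25993.1225 $/yr


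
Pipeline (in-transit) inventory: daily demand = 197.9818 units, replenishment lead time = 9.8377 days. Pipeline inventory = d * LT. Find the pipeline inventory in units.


Pipeline = 197.9818 * 9.8377 = 1947.6856

1947.6856 units


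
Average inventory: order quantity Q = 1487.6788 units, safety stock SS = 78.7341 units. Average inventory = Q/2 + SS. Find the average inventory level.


Q/2 = 743.8394
Avg = 743.8394 + 78.7341 = 822.5735

822.5735 units


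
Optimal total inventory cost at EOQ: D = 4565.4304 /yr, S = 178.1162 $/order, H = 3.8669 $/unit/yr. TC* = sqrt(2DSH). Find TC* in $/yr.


2*D*S*H = 6288949.1659
TC* = sqrt(6288949.1659) = 2507.7777

2507.7777 $/yr


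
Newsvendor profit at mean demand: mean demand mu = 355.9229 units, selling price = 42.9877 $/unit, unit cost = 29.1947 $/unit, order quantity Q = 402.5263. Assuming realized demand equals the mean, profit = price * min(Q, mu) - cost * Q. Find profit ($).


Sales at mu = min(402.5263, 355.9229) = 355.9229
Revenue = 42.9877 * 355.9229 = 15300.3068
Total cost = 29.1947 * 402.5263 = 11751.6346
Profit = 15300.3068 - 11751.6346 = 3548.6723

3548.6723 $


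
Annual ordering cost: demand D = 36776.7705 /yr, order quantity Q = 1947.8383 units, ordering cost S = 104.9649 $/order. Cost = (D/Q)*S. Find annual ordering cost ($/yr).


Number of orders = D/Q = 18.8808
Cost = 18.8808 * 104.9649 = 1981.8226

1981.8226 $/yr


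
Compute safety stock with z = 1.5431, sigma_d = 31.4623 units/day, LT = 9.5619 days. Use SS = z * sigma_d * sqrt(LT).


sqrt(LT) = sqrt(9.5619) = 3.0922
SS = 1.5431 * 31.4623 * 3.0922 = 150.1263

150.1263 units


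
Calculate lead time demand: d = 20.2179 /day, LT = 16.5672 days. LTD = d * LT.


LTD = 20.2179 * 16.5672 = 334.9540

334.9540 units


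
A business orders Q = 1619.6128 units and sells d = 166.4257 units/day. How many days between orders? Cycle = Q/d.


Cycle = 1619.6128 / 166.4257 = 9.7317

9.7317 days


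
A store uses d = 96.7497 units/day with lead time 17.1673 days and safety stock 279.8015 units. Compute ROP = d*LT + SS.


d*LT = 96.7497 * 17.1673 = 1660.9311
ROP = 1660.9311 + 279.8015 = 1940.7326

1940.7326 units


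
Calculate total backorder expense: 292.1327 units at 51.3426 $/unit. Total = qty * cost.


Total = 292.1327 * 51.3426 = 14998.8524

14998.8524 $


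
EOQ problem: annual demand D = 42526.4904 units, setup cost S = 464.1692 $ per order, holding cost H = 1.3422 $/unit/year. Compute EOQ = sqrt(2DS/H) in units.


2*D*S = 2 * 42526.4904 * 464.1692 = 39478974.0556
2*D*S/H = 29413629.9028
EOQ = sqrt(29413629.9028) = 5423.4334

5423.4334 units


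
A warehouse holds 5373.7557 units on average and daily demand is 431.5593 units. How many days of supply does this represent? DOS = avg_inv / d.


DOS = 5373.7557 / 431.5593 = 12.4520

12.4520 days


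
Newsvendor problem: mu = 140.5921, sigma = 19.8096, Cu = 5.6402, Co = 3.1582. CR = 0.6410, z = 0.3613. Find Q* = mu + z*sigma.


CR = Cu/(Cu+Co) = 5.6402/(5.6402+3.1582) = 0.6410
z = 0.3613
Q* = 140.5921 + 0.3613 * 19.8096 = 147.7493

147.7493 units


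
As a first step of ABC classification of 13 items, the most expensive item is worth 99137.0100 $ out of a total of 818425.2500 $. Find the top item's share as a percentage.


Top item = 99137.0100
Total = 818425.2500
Percentage = 99137.0100 / 818425.2500 * 100 = 12.1131

12.1131%


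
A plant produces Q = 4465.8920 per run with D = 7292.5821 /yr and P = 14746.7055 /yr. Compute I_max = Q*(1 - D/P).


D/P = 0.4945
1 - D/P = 0.5055
I_max = 4465.8920 * 0.5055 = 2257.4066

2257.4066 units


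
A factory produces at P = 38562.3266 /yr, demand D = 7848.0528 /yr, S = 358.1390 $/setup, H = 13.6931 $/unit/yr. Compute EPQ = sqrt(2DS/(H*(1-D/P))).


1 - D/P = 1 - 0.2035 = 0.7965
H*(1-D/P) = 10.9063
2DS = 5621387.5635
EPQ = sqrt(515424.1054) = 717.9304

717.9304 units


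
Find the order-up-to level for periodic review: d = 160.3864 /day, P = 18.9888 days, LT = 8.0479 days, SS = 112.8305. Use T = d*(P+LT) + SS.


P + LT = 27.0367
d*(P+LT) = 160.3864 * 27.0367 = 4336.3190
T = 4336.3190 + 112.8305 = 4449.1495

4449.1495 units


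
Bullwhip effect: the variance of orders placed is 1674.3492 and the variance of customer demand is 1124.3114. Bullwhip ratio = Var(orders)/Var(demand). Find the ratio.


BW = 1674.3492 / 1124.3114 = 1.4892

1.4892


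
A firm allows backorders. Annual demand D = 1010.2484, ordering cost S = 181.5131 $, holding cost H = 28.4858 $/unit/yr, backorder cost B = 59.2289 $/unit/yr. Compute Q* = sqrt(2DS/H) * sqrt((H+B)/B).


sqrt(2DS/H) = 113.4668
sqrt((H+B)/B) = 1.2169
Q* = 113.4668 * 1.2169 = 138.0824

138.0824 units


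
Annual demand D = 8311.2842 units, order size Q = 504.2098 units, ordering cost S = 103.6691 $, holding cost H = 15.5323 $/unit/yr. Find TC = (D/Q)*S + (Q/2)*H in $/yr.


Ordering cost = D*S/Q = 1708.8588
Holding cost = Q*H/2 = 3915.7689
TC = 1708.8588 + 3915.7689 = 5624.6277

5624.6277 $/yr


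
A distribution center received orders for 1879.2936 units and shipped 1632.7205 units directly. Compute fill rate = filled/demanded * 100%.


FR = 1632.7205 / 1879.2936 * 100 = 86.8795

86.8795%


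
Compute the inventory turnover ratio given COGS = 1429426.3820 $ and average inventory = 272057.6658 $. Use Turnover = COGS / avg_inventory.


Turnover = 1429426.3820 / 272057.6658 = 5.2541

5.2541


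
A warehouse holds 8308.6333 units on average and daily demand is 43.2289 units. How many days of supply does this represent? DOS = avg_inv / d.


DOS = 8308.6333 / 43.2289 = 192.2009

192.2009 days


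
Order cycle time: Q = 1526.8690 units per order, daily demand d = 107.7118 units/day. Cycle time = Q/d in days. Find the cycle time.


Cycle = 1526.8690 / 107.7118 = 14.1755

14.1755 days


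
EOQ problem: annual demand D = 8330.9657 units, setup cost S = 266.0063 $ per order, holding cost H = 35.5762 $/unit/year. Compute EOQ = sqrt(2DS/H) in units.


2*D*S = 2 * 8330.9657 * 266.0063 = 4432178.7226
2*D*S/H = 124582.6907
EOQ = sqrt(124582.6907) = 352.9627

352.9627 units


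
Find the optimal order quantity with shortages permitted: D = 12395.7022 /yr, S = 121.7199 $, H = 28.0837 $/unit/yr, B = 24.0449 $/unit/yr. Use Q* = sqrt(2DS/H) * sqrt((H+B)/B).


sqrt(2DS/H) = 327.7964
sqrt((H+B)/B) = 1.4724
Q* = 327.7964 * 1.4724 = 482.6483

482.6483 units


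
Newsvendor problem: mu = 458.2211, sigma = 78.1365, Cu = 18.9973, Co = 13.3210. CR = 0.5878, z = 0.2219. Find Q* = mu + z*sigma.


CR = Cu/(Cu+Co) = 18.9973/(18.9973+13.3210) = 0.5878
z = 0.2219
Q* = 458.2211 + 0.2219 * 78.1365 = 475.5596

475.5596 units


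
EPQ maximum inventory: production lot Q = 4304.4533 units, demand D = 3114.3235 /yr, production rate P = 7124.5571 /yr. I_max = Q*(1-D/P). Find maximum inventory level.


D/P = 0.4371
1 - D/P = 0.5629
I_max = 4304.4533 * 0.5629 = 2422.8683

2422.8683 units


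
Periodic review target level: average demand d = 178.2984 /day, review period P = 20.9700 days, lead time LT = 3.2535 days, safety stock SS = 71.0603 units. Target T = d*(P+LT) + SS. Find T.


P + LT = 24.2235
d*(P+LT) = 178.2984 * 24.2235 = 4319.0113
T = 4319.0113 + 71.0603 = 4390.0716

4390.0716 units
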